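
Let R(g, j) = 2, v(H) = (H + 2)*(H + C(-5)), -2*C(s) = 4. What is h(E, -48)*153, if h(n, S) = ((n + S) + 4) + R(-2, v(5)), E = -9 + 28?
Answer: -3519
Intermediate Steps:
C(s) = -2 (C(s) = -1/2*4 = -2)
v(H) = (-2 + H)*(2 + H) (v(H) = (H + 2)*(H - 2) = (2 + H)*(-2 + H) = (-2 + H)*(2 + H))
E = 19
h(n, S) = 6 + S + n (h(n, S) = ((n + S) + 4) + 2 = ((S + n) + 4) + 2 = (4 + S + n) + 2 = 6 + S + n)
h(E, -48)*153 = (6 - 48 + 19)*153 = -23*153 = -3519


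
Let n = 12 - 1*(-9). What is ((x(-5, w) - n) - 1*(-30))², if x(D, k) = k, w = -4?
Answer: 25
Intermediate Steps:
n = 21 (n = 12 + 9 = 21)
((x(-5, w) - n) - 1*(-30))² = ((-4 - 1*21) - 1*(-30))² = ((-4 - 21) + 30)² = (-25 + 30)² = 5² = 25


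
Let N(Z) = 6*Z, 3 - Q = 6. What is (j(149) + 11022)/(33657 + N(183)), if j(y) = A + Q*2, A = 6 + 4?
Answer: 11026/34755 ≈ 0.31725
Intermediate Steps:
Q = -3 (Q = 3 - 1*6 = 3 - 6 = -3)
A = 10
j(y) = 4 (j(y) = 10 - 3*2 = 10 - 6 = 4)
(j(149) + 11022)/(33657 + N(183)) = (4 + 11022)/(33657 + 6*183) = 11026/(33657 + 1098) = 11026/34755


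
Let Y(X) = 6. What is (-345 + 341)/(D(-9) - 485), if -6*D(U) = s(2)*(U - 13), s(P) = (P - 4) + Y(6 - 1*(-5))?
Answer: 12/1411 ≈ 0.0085046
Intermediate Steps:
s(P) = 2 + P (s(P) = (P - 4) + 6 = (-4 + P) + 6 = 2 + P)
D(U) = 26/3 - 2*U/3 (D(U) = -(2 + 2)*(U - 13)/6 = -2*(-13 + U)/3 = -(-52 + 4*U)/6 = 26/3 - 2*U/3)
(-345 + 341)/(D(-9) - 485) = (-345 + 341)/((26/3 - 2/3*(-9)) - 485) = -4/((26/3 + 6) - 485) = -4/(44/3 - 485) = -4/(-1411/3) = -4*(-3/1411) = 12/1411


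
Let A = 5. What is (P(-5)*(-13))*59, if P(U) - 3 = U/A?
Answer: -1534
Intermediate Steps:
P(U) = 3 + U/5
(P(-5)*(-13))*59 = ((3 + (1/5)*(-5))*(-13))*59 = ((3 - 1)*(-13))*59 = (2*(-13))*59 = -26*59 = -1534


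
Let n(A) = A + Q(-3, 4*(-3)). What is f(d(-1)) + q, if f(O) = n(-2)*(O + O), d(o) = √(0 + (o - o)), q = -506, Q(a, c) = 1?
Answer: -506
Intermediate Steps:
n(A) = 1 + A (n(A) = A + 1 = 1 + A)
d(o) = 0 (d(o) = √(0 + 0) = √0 = 0)
f(O) = -2*O (f(O) = (1 - 2)*(O + O) = -2*O)
f(d(-1)) + q = -2*0 - 506 = 0 - 506 = -506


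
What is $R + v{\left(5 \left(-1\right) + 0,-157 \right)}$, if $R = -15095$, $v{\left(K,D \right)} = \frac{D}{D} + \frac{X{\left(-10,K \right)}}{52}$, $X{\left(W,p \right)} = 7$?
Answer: $- \frac{784881}{52} \approx -15094.0$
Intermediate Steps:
$v{\left(K,D \right)} = \frac{59}{52}$ ($v{\left(K,D \right)} = \frac{D}{D} + \frac{7}{52} = 1 + 7 \cdot \frac{1}{52} = 1 + \frac{7}{52} = \frac{59}{52}$)
$R + v{\left(5 \left(-1\right) + 0,-157 \right)} = -15095 + \frac{59}{52} = - \frac{784881}{52}$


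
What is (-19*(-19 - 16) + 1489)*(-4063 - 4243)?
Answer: -17891124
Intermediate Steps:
(-19*(-19 - 16) + 1489)*(-4063 - 4243) = (-19*(-35) + 1489)*(-8306) = (665 + 1489)*(-8306) = 2154*(-8306) = -17891124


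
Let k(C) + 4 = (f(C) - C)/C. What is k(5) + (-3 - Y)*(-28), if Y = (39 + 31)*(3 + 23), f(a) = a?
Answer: 51040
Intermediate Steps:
Y = 1820 (Y = 70*26 = 1820)
k(C) = -4 (k(C) = -4 + (C - C)/C = -4 + 0/C = -4 + 0 = -4)
k(5) + (-3 - Y)*(-28) = -4 + (-3 - 1*1820)*(-28) = -4 + (-3 - 1820)*(-28) = -4 - 1823*(-28) = -4 + 51044 = 51040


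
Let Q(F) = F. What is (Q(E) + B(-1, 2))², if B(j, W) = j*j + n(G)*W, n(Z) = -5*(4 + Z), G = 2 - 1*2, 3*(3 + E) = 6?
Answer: 1600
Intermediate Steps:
E = -1 (E = -3 + (⅓)*6 = -3 + 2 = -1)
G = 0 (G = 2 - 2 = 0)
n(Z) = -20 - 5*Z
B(j, W) = j² - 20*W (B(j, W) = j*j + (-20 - 5*0)*W = j² + (-20 + 0)*W = j² - 20*W)
(Q(E) + B(-1, 2))² = (-1 + ((-1)² - 20*2))² = (-1 + (1 - 40))² = (-1 - 39)² = (-40)² = 1600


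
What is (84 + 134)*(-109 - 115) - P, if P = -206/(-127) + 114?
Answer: -6216348/127 ≈ -48948.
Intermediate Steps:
P = 14684/127 (P = -206*(-1/127) + 114 = 206/127 + 114 = 14684/127 ≈ 115.62)
(84 + 134)*(-109 - 115) - P = (84 + 134)*(-109 - 115) - 1*14684/127 = 218*(-224) - 14684/127 = -48832 - 14684/127 = -6216348/127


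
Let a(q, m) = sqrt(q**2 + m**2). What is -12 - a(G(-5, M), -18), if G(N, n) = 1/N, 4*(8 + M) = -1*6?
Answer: -12 - sqrt(8101)/5 ≈ -30.001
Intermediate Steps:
M = -19/2 (M = -8 + (-1*6)/4 = -8 + (1/4)*(-6) = -8 - 3/2 = -19/2 ≈ -9.5000)
G(N, n) = 1/N
a(q, m) = sqrt(m**2 + q**2)
-12 - a(G(-5, M), -18) = -12 - sqrt((-18)**2 + (1/(-5))**2) = -12 - sqrt(324 + (-1/5)**2) = -12 - sqrt(324 + 1/25) = -12 - sqrt(8101/25) = -12 - sqrt(8101)/5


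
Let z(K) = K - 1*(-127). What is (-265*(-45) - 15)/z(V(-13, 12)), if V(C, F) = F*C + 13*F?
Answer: 11910/127 ≈ 93.780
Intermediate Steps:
V(C, F) = 13*F + C*F (V(C, F) = C*F + 13*F = 13*F + C*F)
z(K) = 127 + K (z(K) = K + 127 = 127 + K)
(-265*(-45) - 15)/z(V(-13, 12)) = (-265*(-45) - 15)/(127 + 12*(13 - 13)) = (11925 - 15)/(127 + 12*0) = 11910/(127 + 0) = 11910/127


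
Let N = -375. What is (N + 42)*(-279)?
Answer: 92907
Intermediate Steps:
(N + 42)*(-279) = (-375 + 42)*(-279) = -333*(-279) = 92907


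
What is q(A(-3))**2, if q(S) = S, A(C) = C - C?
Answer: 0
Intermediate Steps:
A(C) = 0
q(A(-3))**2 = 0**2 = 0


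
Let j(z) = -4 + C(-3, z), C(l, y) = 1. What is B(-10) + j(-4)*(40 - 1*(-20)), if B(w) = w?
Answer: -190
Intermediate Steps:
j(z) = -3 (j(z) = -4 + 1 = -3)
B(-10) + j(-4)*(40 - 1*(-20)) = -10 - 3*(40 - 1*(-20)) = -10 - 3*(40 + 20) = -10 - 3*60 = -10 - 180 = -190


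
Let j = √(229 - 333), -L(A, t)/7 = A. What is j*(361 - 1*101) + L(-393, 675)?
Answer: 2751 + 520*I*√26 ≈ 2751.0 + 2651.5*I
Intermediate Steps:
L(A, t) = -7*A
j = 2*I*√26 (j = √(-104) = 2*I*√26 ≈ 10.198*I)
j*(361 - 1*101) + L(-393, 675) = (2*I*√26)*(361 - 1*101) - 7*(-393) = (2*I*√26)*(361 - 101) + 2751 = (2*I*√26)*260 + 2751 = 520*I*√26 + 2751 = 2751 + 520*I*√26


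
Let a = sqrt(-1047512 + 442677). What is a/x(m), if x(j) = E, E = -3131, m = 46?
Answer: -I*sqrt(604835)/3131 ≈ -0.24839*I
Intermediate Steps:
x(j) = -3131
a = I*sqrt(604835) (a = sqrt(-604835) = I*sqrt(604835) ≈ 777.71*I)
a/x(m) = (I*sqrt(604835))/(-3131) = (I*sqrt(604835))*(-1/3131) = -I*sqrt(604835)/3131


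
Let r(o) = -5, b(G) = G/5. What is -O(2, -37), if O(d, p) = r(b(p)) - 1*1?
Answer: 6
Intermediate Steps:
b(G) = G/5 (b(G) = G*(1/5) = G/5)
O(d, p) = -6 (O(d, p) = -5 - 1*1 = -5 - 1 = -6)
-O(2, -37) = -1*(-6) = 6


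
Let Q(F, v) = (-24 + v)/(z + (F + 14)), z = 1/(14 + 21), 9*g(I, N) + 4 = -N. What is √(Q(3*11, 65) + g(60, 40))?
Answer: I*√97951814/4938 ≈ 2.0043*I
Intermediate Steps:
g(I, N) = -4/9 - N/9 (g(I, N) = -4/9 + (-N)/9 = -4/9 - N/9)
z = 1/35 ≈ 0.028571
Q(F, v) = (-24 + v)/(491/35 + F) (Q(F, v) = (-24 + v)/(1/35 + (F + 14)) = (-24 + v)/(1/35 + (14 + F)) = (-24 + v)/(491/35 + F))
√(Q(3*11, 65) + g(60, 40)) = √(35*(-24 + 65)/(491 + 35*(3*11)) + (-4/9 - ⅑*40)) = √(35*41/(491 + 35*33) + (-4/9 - 40/9)) = √(35*41/(491 + 1155) - 44/9) = √(35*41/1646 - 44/9) = √(35*(1/1646)*41 - 44/9) = √(1435/1646 - 44/9) = √(-59509/14814) = I*√97951814/4938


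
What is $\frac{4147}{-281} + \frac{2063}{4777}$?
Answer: $- \frac{68436}{4777} \approx -14.326$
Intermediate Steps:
$\frac{4147}{-281} + \frac{2063}{4777} = 4147 \left(- \frac{1}{281}\right) + 2063 \cdot \frac{1}{4777} = - \frac{4147}{281} + \frac{2063}{4777} = - \frac{68436}{4777}$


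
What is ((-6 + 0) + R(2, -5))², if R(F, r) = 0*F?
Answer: 36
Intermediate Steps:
R(F, r) = 0
((-6 + 0) + R(2, -5))² = ((-6 + 0) + 0)² = (-6 + 0)² = (-6)² = 36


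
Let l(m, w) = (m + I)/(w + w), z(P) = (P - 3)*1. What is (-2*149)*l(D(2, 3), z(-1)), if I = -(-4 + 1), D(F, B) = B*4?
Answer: 2235/4 ≈ 558.75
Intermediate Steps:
D(F, B) = 4*B
I = 3 (I = -1*(-3) = 3)
z(P) = -3 + P (z(P) = (-3 + P)*1 = -3 + P)
l(m, w) = (3 + m)/(2*w) (l(m, w) = (m + 3)/(w + w) = (3 + m)/((2*w)) = (3 + m)*(1/(2*w)) = (3 + m)/(2*w))
(-2*149)*l(D(2, 3), z(-1)) = (-2*149)*((3 + 4*3)/(2*(-3 - 1))) = -149*(3 + 12)/(-4) = -149*(-1)*15/4 = -298*(-15/8) = 2235/4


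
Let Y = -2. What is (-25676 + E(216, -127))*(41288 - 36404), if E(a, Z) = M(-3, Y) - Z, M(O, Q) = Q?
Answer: -124791084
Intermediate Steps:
E(a, Z) = -2 - Z
(-25676 + E(216, -127))*(41288 - 36404) = (-25676 + (-2 - 1*(-127)))*(41288 - 36404) = (-25676 + (-2 + 127))*4884 = (-25676 + 125)*4884 = -25551*4884 = -124791084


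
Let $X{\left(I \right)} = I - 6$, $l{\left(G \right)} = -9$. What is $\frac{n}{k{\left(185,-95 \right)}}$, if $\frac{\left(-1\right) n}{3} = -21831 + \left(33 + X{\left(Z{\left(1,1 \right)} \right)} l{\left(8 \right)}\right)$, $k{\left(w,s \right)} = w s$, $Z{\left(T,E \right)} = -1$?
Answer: $- \frac{13041}{3515} \approx -3.7101$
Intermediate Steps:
$X{\left(I \right)} = -6 + I$ ($X{\left(I \right)} = I - 6 = -6 + I$)
$k{\left(w,s \right)} = s w$
$n = 65205$ ($n = - 3 \left(-21831 + \left(33 + \left(-6 - 1\right) \left(-9\right)\right)\right) = - 3 \left(-21831 + \left(33 - -63\right)\right) = - 3 \left(-21831 + \left(33 + 63\right)\right) = - 3 \left(-21831 + 96\right) = \left(-3\right) \left(-21735\right) = 65205$)
$\frac{n}{k{\left(185,-95 \right)}} = \frac{65205}{\left(-95\right) 185} = \frac{65205}{-17575} = 65205 \left(- \frac{1}{17575}\right) = - \frac{13041}{3515}$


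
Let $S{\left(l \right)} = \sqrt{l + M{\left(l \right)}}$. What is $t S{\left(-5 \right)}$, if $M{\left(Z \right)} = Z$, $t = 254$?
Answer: $254 i \sqrt{10} \approx 803.22 i$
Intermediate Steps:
$S{\left(l \right)} = \sqrt{2} \sqrt{l}$ ($S{\left(l \right)} = \sqrt{l + l} = \sqrt{2 l} = \sqrt{2} \sqrt{l}$)
$t S{\left(-5 \right)} = 254 \sqrt{2} \sqrt{-5} = 254 \sqrt{2} i \sqrt{5} = 254 i \sqrt{10}$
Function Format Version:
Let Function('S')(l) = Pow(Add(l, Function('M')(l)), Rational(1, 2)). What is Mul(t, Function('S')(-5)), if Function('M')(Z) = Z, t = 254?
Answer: Mul(254, I, Pow(10, Rational(1, 2))) ≈ Mul(803.22, I)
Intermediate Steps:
Function('S')(l) = Mul(Pow(2, Rational(1, 2)), Pow(l, Rational(1, 2))) (Function('S')(l) = Pow(Add(l, l), Rational(1, 2)) = Pow(Mul(2, l), Rational(1, 2)) = Mul(Pow(2, Rational(1, 2)), Pow(l, Rational(1, 2))))
Mul(t, Function('S')(-5)) = Mul(254, Mul(Pow(2, Rational(1, 2)), Pow(-5, Rational(1, 2)))) = Mul(254, Mul(Pow(2, Rational(1, 2)), Mul(I, Pow(5, Rational(1, 2))))) = Mul(254, Mul(I, Pow(10, Rational(1, 2)))) = Mul(254, I, Pow(10, Rational(1, 2)))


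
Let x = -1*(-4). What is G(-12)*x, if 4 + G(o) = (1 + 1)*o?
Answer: -112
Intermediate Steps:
G(o) = -4 + 2*o (G(o) = -4 + (1 + 1)*o = -4 + 2*o)
x = 4
G(-12)*x = (-4 + 2*(-12))*4 = (-4 - 24)*4 = -28*4 = -112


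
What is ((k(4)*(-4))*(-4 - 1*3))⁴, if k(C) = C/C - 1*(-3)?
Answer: 157351936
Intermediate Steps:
k(C) = 4 (k(C) = 1 + 3 = 4)
((k(4)*(-4))*(-4 - 1*3))⁴ = ((4*(-4))*(-4 - 1*3))⁴ = (-16*(-4 - 3))⁴ = (-16*(-7))⁴ = 112⁴ = 157351936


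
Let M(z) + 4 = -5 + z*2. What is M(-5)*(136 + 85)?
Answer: -4199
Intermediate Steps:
M(z) = -9 + 2*z (M(z) = -4 + (-5 + z*2) = -4 + (-5 + 2*z) = -9 + 2*z)
M(-5)*(136 + 85) = (-9 + 2*(-5))*(136 + 85) = (-9 - 10)*221 = -19*221 = -4199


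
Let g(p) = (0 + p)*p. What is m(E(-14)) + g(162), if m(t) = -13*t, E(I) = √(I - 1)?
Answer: 26244 - 13*I*√15 ≈ 26244.0 - 50.349*I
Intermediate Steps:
E(I) = √(-1 + I)
g(p) = p² (g(p) = p*p = p²)
m(E(-14)) + g(162) = -13*√(-1 - 14) + 162² = -13*I*√15 + 26244 = 26244 - 13*I*√15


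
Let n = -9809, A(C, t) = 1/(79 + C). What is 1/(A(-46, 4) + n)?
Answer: -33/323696 ≈ -0.00010195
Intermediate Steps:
1/(A(-46, 4) + n) = 1/(1/(79 - 46) - 9809) = 1/(1/33 - 9809) = 1/(-323696/33) = -33/323696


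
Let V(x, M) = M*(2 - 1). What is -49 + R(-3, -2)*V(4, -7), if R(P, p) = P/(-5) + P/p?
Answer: -637/10 ≈ -63.700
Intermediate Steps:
V(x, M) = M (V(x, M) = M*1 = M)
R(P, p) = -P/5 + P/p (R(P, p) = P*(-⅕) + P/p = -P/5 + P/p)
-49 + R(-3, -2)*V(4, -7) = -49 + (-⅕*(-3) - 3/(-2))*(-7) = -49 + (⅗ - 3*(-½))*(-7) = -49 + (⅗ + 3/2)*(-7) = -49 + (21/10)*(-7) = -49 - 147/10 = -637/10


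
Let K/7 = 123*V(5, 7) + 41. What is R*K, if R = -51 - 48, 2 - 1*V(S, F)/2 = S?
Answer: 483021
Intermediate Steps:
V(S, F) = 4 - 2*S
R = -99
K = -4879 (K = 7*(123*(4 - 2*5) + 41) = 7*(123*(4 - 10) + 41) = 7*(123*(-6) + 41) = 7*(-738 + 41) = 7*(-697) = -4879)
R*K = -99*(-4879) = 483021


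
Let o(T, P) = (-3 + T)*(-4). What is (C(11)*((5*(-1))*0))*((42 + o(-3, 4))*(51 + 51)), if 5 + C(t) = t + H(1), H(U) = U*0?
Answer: 0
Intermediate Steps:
H(U) = 0
C(t) = -5 + t (C(t) = -5 + (t + 0) = -5 + t)
o(T, P) = 12 - 4*T
(C(11)*((5*(-1))*0))*((42 + o(-3, 4))*(51 + 51)) = ((-5 + 11)*((5*(-1))*0))*((42 + (12 - 4*(-3)))*(51 + 51)) = (6*(-5*0))*((42 + (12 + 12))*102) = (6*0)*((42 + 24)*102) = 0*(66*102) = 0*6732 = 0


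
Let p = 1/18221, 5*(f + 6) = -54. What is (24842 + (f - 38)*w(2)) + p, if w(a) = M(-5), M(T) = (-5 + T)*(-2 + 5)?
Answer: 482601407/18221 ≈ 26486.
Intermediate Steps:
f = -84/5 (f = -6 + (⅕)*(-54) = -6 - 54/5 = -84/5 ≈ -16.800)
M(T) = -15 + 3*T (M(T) = (-5 + T)*3 = -15 + 3*T)
p = 1/18221 ≈ 5.4882e-5
w(a) = -30 (w(a) = -15 + 3*(-5) = -15 - 15 = -30)
(24842 + (f - 38)*w(2)) + p = (24842 + (-84/5 - 38)*(-30)) + 1/18221 = (24842 - 274/5*(-30)) + 1/18221 = (24842 + 1644) + 1/18221 = 26486 + 1/18221 = 482601407/18221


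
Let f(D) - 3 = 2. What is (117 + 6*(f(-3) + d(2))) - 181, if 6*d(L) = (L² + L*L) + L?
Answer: -24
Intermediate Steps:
f(D) = 5 (f(D) = 3 + 2 = 5)
d(L) = L²/3 + L/6 (d(L) = ((L² + L*L) + L)/6 = ((L² + L²) + L)/6 = (2*L² + L)/6 = (L + 2*L²)/6 = L²/3 + L/6)
(117 + 6*(f(-3) + d(2))) - 181 = (117 + 6*(5 + (⅙)*2*(1 + 2*2))) - 181 = (117 + 6*(5 + (⅙)*2*(1 + 4))) - 181 = (117 + 6*(5 + (⅙)*2*5)) - 181 = (117 + 6*(5 + 5/3)) - 181 = (117 + 6*(20/3)) - 181 = (117 + 40) - 181 = 157 - 181 = -24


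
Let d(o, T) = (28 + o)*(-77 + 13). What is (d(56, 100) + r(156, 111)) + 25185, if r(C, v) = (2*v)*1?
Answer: 20031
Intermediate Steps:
r(C, v) = 2*v
d(o, T) = -1792 - 64*o (d(o, T) = (28 + o)*(-64) = -1792 - 64*o)
(d(56, 100) + r(156, 111)) + 25185 = ((-1792 - 64*56) + 2*111) + 25185 = ((-1792 - 3584) + 222) + 25185 = (-5376 + 222) + 25185 = -5154 + 25185 = 20031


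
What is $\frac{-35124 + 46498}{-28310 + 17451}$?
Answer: $- \frac{11374}{10859} \approx -1.0474$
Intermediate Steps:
$\frac{-35124 + 46498}{-28310 + 17451} = \frac{11374}{-10859} = 11374 \left(- \frac{1}{10859}\right) = - \frac{11374}{10859}$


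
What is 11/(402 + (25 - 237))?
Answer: 11/190 ≈ 0.057895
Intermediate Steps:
11/(402 + (25 - 237)) = 11/(402 - 212) = 11/190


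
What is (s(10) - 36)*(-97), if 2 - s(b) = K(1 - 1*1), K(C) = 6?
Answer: 3880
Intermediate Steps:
s(b) = -4 (s(b) = 2 - 1*6 = 2 - 6 = -4)
(s(10) - 36)*(-97) = (-4 - 36)*(-97) = -40*(-97) = 3880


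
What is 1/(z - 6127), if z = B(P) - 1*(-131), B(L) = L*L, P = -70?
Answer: -1/1096 ≈ -0.00091241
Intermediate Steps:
B(L) = L²
z = 5031 (z = (-70)² - 1*(-131) = 4900 + 131 = 5031)
1/(z - 6127) = 1/(5031 - 6127) = 1/(-1096) = -1/1096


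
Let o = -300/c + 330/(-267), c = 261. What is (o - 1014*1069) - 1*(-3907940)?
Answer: 21866012212/7743 ≈ 2.8240e+6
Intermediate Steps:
o = -18470/7743 (o = -300/261 + 330/(-267) = -300*1/261 + 330*(-1/267) = -100/87 - 110/89 = -18470/7743 ≈ -2.3854)
(o - 1014*1069) - 1*(-3907940) = (-18470/7743 - 1014*1069) - 1*(-3907940) = (-18470/7743 - 1083966) + 3907940 = -8393167208/7743 + 3907940 = 21866012212/7743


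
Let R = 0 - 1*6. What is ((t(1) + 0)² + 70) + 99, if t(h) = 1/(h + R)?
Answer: 4226/25 ≈ 169.04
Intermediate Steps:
R = -6 (R = 0 - 6 = -6)
t(h) = 1/(-6 + h) (t(h) = 1/(h - 6) = 1/(-6 + h))
((t(1) + 0)² + 70) + 99 = ((1/(-6 + 1) + 0)² + 70) + 99 = ((1/(-5) + 0)² + 70) + 99 = ((-⅕ + 0)² + 70) + 99 = ((-⅕)² + 70) + 99 = (1/25 + 70) + 99 = 1751/25 + 99 = 4226/25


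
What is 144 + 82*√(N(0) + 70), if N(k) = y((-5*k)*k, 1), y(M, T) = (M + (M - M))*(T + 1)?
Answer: 144 + 82*√70 ≈ 830.06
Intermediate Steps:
y(M, T) = M*(1 + T) (y(M, T) = (M + 0)*(1 + T) = M*(1 + T))
N(k) = -10*k² (N(k) = ((-5*k)*k)*(1 + 1) = -5*k²*2 = -10*k²)
144 + 82*√(N(0) + 70) = 144 + 82*√(-10*0² + 70) = 144 + 82*√(-10*0 + 70) = 144 + 82*√(0 + 70) = 144 + 82*√70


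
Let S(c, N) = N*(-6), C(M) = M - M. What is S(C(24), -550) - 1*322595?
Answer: -319295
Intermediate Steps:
C(M) = 0
S(c, N) = -6*N
S(C(24), -550) - 1*322595 = -6*(-550) - 1*322595 = 3300 - 322595 = -319295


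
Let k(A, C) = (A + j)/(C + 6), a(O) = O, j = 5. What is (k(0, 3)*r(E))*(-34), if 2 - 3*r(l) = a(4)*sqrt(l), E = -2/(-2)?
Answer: 340/27 ≈ 12.593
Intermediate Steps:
E = 1 (E = -2*(-1/2) = 1)
k(A, C) = (5 + A)/(6 + C) (k(A, C) = (A + 5)/(C + 6) = (5 + A)/(6 + C))
r(l) = 2/3 - 4*sqrt(l)/3
(k(0, 3)*r(E))*(-34) = (((5 + 0)/(6 + 3))*(2/3 - 4*sqrt(1)/3))*(-34) = ((5/9)*(2/3 - 4/3*1))*(-34) = (((1/9)*5)*(2/3 - 4/3))*(-34) = ((5/9)*(-2/3))*(-34) = -10/27*(-34) = 340/27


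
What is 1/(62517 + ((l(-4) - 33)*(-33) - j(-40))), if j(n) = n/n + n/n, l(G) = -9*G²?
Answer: 1/68356 ≈ 1.4629e-5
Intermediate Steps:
j(n) = 2 (j(n) = 1 + 1 = 2)
1/(62517 + ((l(-4) - 33)*(-33) - j(-40))) = 1/(62517 + ((-9*(-4)² - 33)*(-33) - 1*2)) = 1/(62517 + ((-9*16 - 33)*(-33) - 2)) = 1/(62517 + ((-144 - 33)*(-33) - 2)) = 1/(62517 + (-177*(-33) - 2)) = 1/(62517 + (5841 - 2)) = 1/(62517 + 5839) = 1/68356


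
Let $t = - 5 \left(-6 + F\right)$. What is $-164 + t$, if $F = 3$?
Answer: $-149$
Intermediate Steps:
$t = 15$ ($t = - 5 \left(-6 + 3\right) = \left(-5\right) \left(-3\right) = 15$)
$-164 + t = -164 + 15 = -149$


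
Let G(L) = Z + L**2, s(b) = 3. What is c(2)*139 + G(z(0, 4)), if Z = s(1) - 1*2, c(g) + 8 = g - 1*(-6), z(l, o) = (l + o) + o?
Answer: 65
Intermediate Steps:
z(l, o) = l + 2*o
c(g) = -2 + g (c(g) = -8 + (g - 1*(-6)) = -8 + (g + 6) = -8 + (6 + g) = -2 + g)
Z = 1 (Z = 3 - 1*2 = 3 - 2 = 1)
G(L) = 1 + L**2
c(2)*139 + G(z(0, 4)) = (-2 + 2)*139 + (1 + (0 + 2*4)**2) = 0*139 + (1 + (0 + 8)**2) = 0 + (1 + 8**2) = 0 + (1 + 64) = 0 + 65 = 65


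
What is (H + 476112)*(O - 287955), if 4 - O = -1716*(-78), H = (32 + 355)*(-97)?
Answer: -184989652827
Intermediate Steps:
H = -37539 (H = 387*(-97) = -37539)
O = -133844 (O = 4 - (-1716)*(-78) = 4 - 1*133848 = 4 - 133848 = -133844)
(H + 476112)*(O - 287955) = (-37539 + 476112)*(-133844 - 287955) = 438573*(-421799) = -184989652827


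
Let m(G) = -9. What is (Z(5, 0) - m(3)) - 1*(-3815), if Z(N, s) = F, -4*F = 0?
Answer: 3824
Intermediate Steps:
F = 0 (F = -¼*0 = 0)
Z(N, s) = 0
(Z(5, 0) - m(3)) - 1*(-3815) = (0 - 1*(-9)) - 1*(-3815) = (0 + 9) + 3815 = 9 + 3815 = 3824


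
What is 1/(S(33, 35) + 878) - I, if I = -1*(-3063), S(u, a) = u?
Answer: -2790392/911 ≈ -3063.0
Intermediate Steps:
I = 3063
1/(S(33, 35) + 878) - I = 1/(33 + 878) - 1*3063 = 1/911 - 3063 = -2790392/911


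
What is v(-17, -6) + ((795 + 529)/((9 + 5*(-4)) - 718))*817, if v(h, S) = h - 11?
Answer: -1102120/729 ≈ -1511.8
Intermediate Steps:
v(h, S) = -11 + h
v(-17, -6) + ((795 + 529)/((9 + 5*(-4)) - 718))*817 = (-11 - 17) + ((795 + 529)/((9 + 5*(-4)) - 718))*817 = -28 + (1324/((9 - 20) - 718))*817 = -28 + (1324/(-11 - 718))*817 = -28 + (1324/(-729))*817 = -28 + (1324*(-1/729))*817 = -28 - 1324/729*817 = -28 - 1081708/729 = -1102120/729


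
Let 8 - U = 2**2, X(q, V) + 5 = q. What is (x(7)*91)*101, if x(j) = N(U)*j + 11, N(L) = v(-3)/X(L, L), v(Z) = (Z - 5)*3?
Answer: 1645189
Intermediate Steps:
X(q, V) = -5 + q
U = 4 (U = 8 - 1*2**2 = 8 - 1*4 = 8 - 4 = 4)
v(Z) = -15 + 3*Z (v(Z) = (-5 + Z)*3 = -15 + 3*Z)
N(L) = -24/(-5 + L) (N(L) = (-15 + 3*(-3))/(-5 + L) = (-15 - 9)/(-5 + L) = -24/(-5 + L))
x(j) = 11 + 24*j (x(j) = (-24/(-5 + 4))*j + 11 = (-24/(-1))*j + 11 = (-24*(-1))*j + 11 = 24*j + 11 = 11 + 24*j)
(x(7)*91)*101 = ((11 + 24*7)*91)*101 = ((11 + 168)*91)*101 = (179*91)*101 = 16289*101 = 1645189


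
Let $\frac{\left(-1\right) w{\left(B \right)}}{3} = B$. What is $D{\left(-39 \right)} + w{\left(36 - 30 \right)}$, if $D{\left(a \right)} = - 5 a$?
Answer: $177$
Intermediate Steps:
$w{\left(B \right)} = - 3 B$
$D{\left(-39 \right)} + w{\left(36 - 30 \right)} = \left(-5\right) \left(-39\right) - 3 \left(36 - 30\right) = 195 - 3 \left(36 - 30\right) = 195 - 18 = 177$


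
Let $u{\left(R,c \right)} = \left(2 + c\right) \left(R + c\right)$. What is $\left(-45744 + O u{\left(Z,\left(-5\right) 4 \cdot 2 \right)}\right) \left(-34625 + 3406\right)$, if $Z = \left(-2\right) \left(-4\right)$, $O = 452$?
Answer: $-15730879472$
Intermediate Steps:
$Z = 8$
$\left(-45744 + O u{\left(Z,\left(-5\right) 4 \cdot 2 \right)}\right) \left(-34625 + 3406\right) = \left(-45744 + 452 \left(\left(\left(-5\right) 4 \cdot 2\right)^{2} + 2 \cdot 8 + 2 \left(-5\right) 4 \cdot 2 + 8 \left(-5\right) 4 \cdot 2\right)\right) \left(-34625 + 3406\right) = \left(-45744 + 452 \left(\left(\left(-20\right) 2\right)^{2} + 16 + 2 \left(\left(-20\right) 2\right) + 8 \left(\left(-20\right) 2\right)\right)\right) \left(-31219\right) = \left(-45744 + 452 \left(\left(-40\right)^{2} + 16 + 2 \left(-40\right) + 8 \left(-40\right)\right)\right) \left(-31219\right) = \left(-45744 + 452 \left(1600 + 16 - 80 - 320\right)\right) \left(-31219\right) = \left(-45744 + 452 \cdot 1216\right) \left(-31219\right) = \left(-45744 + 549632\right) \left(-31219\right) = 503888 \left(-31219\right) = -15730879472$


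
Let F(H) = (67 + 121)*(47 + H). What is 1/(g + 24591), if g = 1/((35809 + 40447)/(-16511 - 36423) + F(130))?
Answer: 880677764/21656746920991 ≈ 4.0665e-5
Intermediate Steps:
F(H) = 8836 + 188*H (F(H) = 188*(47 + H) = 8836 + 188*H)
g = 26467/880677764 (g = 1/((35809 + 40447)/(-16511 - 36423) + (8836 + 188*130)) = 1/(76256/(-52934) + (8836 + 24440)) = 1/(76256*(-1/52934) + 33276) = 1/(-38128/26467 + 33276) = 1/(880677764/26467) = 26467/880677764 ≈ 3.0053e-5)
1/(g + 24591) = 1/(26467/880677764 + 24591) = 1/(21656746920991/880677764) = 880677764/21656746920991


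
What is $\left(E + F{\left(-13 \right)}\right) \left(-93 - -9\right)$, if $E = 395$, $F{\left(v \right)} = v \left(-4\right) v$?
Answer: $23604$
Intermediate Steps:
$F{\left(v \right)} = - 4 v^{2}$ ($F{\left(v \right)} = - 4 v v = - 4 v^{2}$)
$\left(E + F{\left(-13 \right)}\right) \left(-93 - -9\right) = \left(395 - 4 \left(-13\right)^{2}\right) \left(-93 - -9\right) = \left(395 - 676\right) \left(-93 + 9\right) = \left(395 - 676\right) \left(-84\right) = \left(-281\right) \left(-84\right) = 23604$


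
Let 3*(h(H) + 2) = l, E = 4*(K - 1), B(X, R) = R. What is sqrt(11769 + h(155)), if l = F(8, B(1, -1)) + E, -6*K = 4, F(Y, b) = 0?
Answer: sqrt(105883)/3 ≈ 108.47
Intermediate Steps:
K = -2/3 (K = -1/6*4 = -2/3 ≈ -0.66667)
E = -20/3 (E = 4*(-2/3 - 1) = 4*(-5/3) = -20/3 ≈ -6.6667)
l = -20/3 (l = 0 - 20/3 = -20/3 ≈ -6.6667)
h(H) = -38/9 (h(H) = -2 + (1/3)*(-20/3) = -2 - 20/9 = -38/9)
sqrt(11769 + h(155)) = sqrt(11769 - 38/9) = sqrt(105883/9) = sqrt(105883)/3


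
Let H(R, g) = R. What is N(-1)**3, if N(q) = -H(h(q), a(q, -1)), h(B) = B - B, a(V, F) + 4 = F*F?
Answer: 0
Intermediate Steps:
a(V, F) = -4 + F**2 (a(V, F) = -4 + F*F = -4 + F**2)
h(B) = 0
N(q) = 0 (N(q) = -1*0 = 0)
N(-1)**3 = 0**3 = 0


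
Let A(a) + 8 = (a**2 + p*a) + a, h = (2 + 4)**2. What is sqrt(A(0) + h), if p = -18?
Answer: 2*sqrt(7) ≈ 5.2915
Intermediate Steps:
h = 36 (h = 6**2 = 36)
A(a) = -8 + a**2 - 17*a (A(a) = -8 + ((a**2 - 18*a) + a) = -8 + (a**2 - 17*a) = -8 + a**2 - 17*a)
sqrt(A(0) + h) = sqrt((-8 + 0**2 - 17*0) + 36) = sqrt((-8 + 0 + 0) + 36) = sqrt(-8 + 36) = sqrt(28) = 2*sqrt(7)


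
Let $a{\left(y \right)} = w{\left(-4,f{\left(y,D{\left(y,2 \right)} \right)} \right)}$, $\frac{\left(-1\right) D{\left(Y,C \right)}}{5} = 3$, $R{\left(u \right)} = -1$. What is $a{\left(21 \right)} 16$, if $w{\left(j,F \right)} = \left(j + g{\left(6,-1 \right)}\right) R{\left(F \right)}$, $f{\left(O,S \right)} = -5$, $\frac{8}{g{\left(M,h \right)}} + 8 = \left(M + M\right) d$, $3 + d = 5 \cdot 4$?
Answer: $\frac{3104}{49} \approx 63.347$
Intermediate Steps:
$d = 17$ ($d = -3 + 5 \cdot 4 = -3 + 20 = 17$)
$D{\left(Y,C \right)} = -15$ ($D{\left(Y,C \right)} = \left(-5\right) 3 = -15$)
$g{\left(M,h \right)} = \frac{8}{-8 + 34 M}$ ($g{\left(M,h \right)} = \frac{8}{-8 + \left(M + M\right) 17} = \frac{8}{-8 + 2 M 17} = \frac{8}{-8 + 34 M}$)
$w{\left(j,F \right)} = - \frac{2}{49} - j$ ($w{\left(j,F \right)} = \left(j + \frac{4}{-4 + 17 \cdot 6}\right) \left(-1\right) = \left(j + \frac{4}{-4 + 102}\right) \left(-1\right) = \left(j + \frac{4}{98}\right) \left(-1\right) = \left(j + 4 \cdot \frac{1}{98}\right) \left(-1\right) = \left(j + \frac{2}{49}\right) \left(-1\right) = \left(\frac{2}{49} + j\right) \left(-1\right) = - \frac{2}{49} - j$)
$a{\left(y \right)} = \frac{194}{49}$ ($a{\left(y \right)} = - \frac{2}{49} - -4 = - \frac{2}{49} + 4 = \frac{194}{49}$)
$a{\left(21 \right)} 16 = \frac{194}{49} \cdot 16 = \frac{3104}{49}$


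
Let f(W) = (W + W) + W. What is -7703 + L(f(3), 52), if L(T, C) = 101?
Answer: -7602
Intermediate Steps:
f(W) = 3*W (f(W) = 2*W + W = 3*W)
-7703 + L(f(3), 52) = -7703 + 101 = -7602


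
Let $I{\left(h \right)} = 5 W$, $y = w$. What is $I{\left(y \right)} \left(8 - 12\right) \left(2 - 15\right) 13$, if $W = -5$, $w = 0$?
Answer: $-16900$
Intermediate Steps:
$y = 0$
$I{\left(h \right)} = -25$ ($I{\left(h \right)} = 5 \left(-5\right) = -25$)
$I{\left(y \right)} \left(8 - 12\right) \left(2 - 15\right) 13 = - 25 \left(8 - 12\right) \left(2 - 15\right) 13 = - 25 \left(\left(-4\right) \left(-13\right)\right) 13 = \left(-25\right) 52 \cdot 13 = \left(-1300\right) 13 = -16900$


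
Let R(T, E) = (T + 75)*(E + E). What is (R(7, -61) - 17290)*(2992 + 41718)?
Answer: -1220314740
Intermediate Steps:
R(T, E) = 2*E*(75 + T) (R(T, E) = (75 + T)*(2*E) = 2*E*(75 + T))
(R(7, -61) - 17290)*(2992 + 41718) = (2*(-61)*(75 + 7) - 17290)*(2992 + 41718) = (2*(-61)*82 - 17290)*44710 = (-10004 - 17290)*44710 = -27294*44710 = -1220314740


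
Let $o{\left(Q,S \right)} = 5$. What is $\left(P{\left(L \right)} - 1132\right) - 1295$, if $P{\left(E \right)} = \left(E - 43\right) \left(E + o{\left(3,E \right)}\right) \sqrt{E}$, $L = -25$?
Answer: $-2427 + 6800 i \approx -2427.0 + 6800.0 i$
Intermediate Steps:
$P{\left(E \right)} = \sqrt{E} \left(-43 + E\right) \left(5 + E\right)$ ($P{\left(E \right)} = \left(E - 43\right) \left(E + 5\right) \sqrt{E} = \left(-43 + E\right) \left(5 + E\right) \sqrt{E} = \sqrt{E} \left(-43 + E\right) \left(5 + E\right)$)
$\left(P{\left(L \right)} - 1132\right) - 1295 = \left(\sqrt{-25} \left(-215 + \left(-25\right)^{2} - -950\right) - 1132\right) - 1295 = \left(5 i \left(-215 + 625 + 950\right) - 1132\right) - 1295 = \left(5 i 1360 - 1132\right) - 1295 = \left(6800 i - 1132\right) - 1295 = \left(-1132 + 6800 i\right) - 1295 = -2427 + 6800 i$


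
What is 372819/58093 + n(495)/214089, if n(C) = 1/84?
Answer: 957797370991/149244867324 ≈ 6.4176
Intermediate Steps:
n(C) = 1/84
372819/58093 + n(495)/214089 = 372819/58093 + (1/84)/214089 = 372819*(1/58093) + (1/84)*(1/214089) = 372819/58093 + 1/17983476 = 957797370991/149244867324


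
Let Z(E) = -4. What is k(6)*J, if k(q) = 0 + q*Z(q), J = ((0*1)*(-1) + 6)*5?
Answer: -720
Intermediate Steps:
J = 30 (J = (0*(-1) + 6)*5 = (0 + 6)*5 = 6*5 = 30)
k(q) = -4*q (k(q) = 0 + q*(-4) = 0 - 4*q = -4*q)
k(6)*J = -4*6*30 = -24*30 = -720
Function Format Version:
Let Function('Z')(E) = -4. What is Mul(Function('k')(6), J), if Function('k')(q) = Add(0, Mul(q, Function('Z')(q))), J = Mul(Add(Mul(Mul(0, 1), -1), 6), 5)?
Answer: -720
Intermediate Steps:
J = 30 (J = Mul(Add(Mul(0, -1), 6), 5) = Mul(Add(0, 6), 5) = Mul(6, 5) = 30)
Function('k')(q) = Mul(-4, q) (Function('k')(q) = Add(0, Mul(q, -4)) = Add(0, Mul(-4, q)) = Mul(-4, q))
Mul(Function('k')(6), J) = Mul(Mul(-4, 6), 30) = Mul(-24, 30) = -720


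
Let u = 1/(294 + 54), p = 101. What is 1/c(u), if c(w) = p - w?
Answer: 348/35147 ≈ 0.0099013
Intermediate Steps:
u = 1/348 ≈ 0.0028736
c(w) = 101 - w
1/c(u) = 1/(101 - 1*1/348) = 1/(101 - 1/348) = 1/(35147/348) = 348/35147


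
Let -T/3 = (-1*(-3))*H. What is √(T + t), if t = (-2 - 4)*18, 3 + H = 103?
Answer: 12*I*√7 ≈ 31.749*I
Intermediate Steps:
H = 100 (H = -3 + 103 = 100)
t = -108 (t = -6*18 = -108)
T = -900 (T = -3*(-1*(-3))*100 = -9*100 = -3*300 = -900)
√(T + t) = √(-900 - 108) = √(-1008) = 12*I*√7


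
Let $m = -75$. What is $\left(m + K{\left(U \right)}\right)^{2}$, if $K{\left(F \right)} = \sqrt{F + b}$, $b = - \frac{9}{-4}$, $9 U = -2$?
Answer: $\frac{\left(450 - \sqrt{73}\right)^{2}}{36} \approx 5413.4$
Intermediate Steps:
$U = - \frac{2}{9}$ ($U = \frac{1}{9} \left(-2\right) = - \frac{2}{9} \approx -0.22222$)
$b = \frac{9}{4}$ ($b = \left(-9\right) \left(- \frac{1}{4}\right) = \frac{9}{4} \approx 2.25$)
$K{\left(F \right)} = \sqrt{\frac{9}{4} + F}$ ($K{\left(F \right)} = \sqrt{F + \frac{9}{4}} = \sqrt{\frac{9}{4} + F}$)
$\left(m + K{\left(U \right)}\right)^{2} = \left(-75 + \frac{\sqrt{9 + 4 \left(- \frac{2}{9}\right)}}{2}\right)^{2} = \left(-75 + \frac{\sqrt{9 - \frac{8}{9}}}{2}\right)^{2} = \left(-75 + \frac{\sqrt{\frac{73}{9}}}{2}\right)^{2} = \left(-75 + \frac{\frac{1}{3} \sqrt{73}}{2}\right)^{2} = \left(-75 + \frac{\sqrt{73}}{6}\right)^{2}$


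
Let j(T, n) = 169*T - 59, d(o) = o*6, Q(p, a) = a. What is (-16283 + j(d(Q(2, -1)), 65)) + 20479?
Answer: 3123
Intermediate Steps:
d(o) = 6*o
j(T, n) = -59 + 169*T
(-16283 + j(d(Q(2, -1)), 65)) + 20479 = (-16283 + (-59 + 169*(6*(-1)))) + 20479 = (-16283 + (-59 + 169*(-6))) + 20479 = (-16283 + (-59 - 1014)) + 20479 = (-16283 - 1073) + 20479 = -17356 + 20479 = 3123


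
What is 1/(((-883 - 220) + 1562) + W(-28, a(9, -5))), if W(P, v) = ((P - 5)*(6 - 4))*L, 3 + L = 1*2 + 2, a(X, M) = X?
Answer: 1/393 ≈ 0.0025445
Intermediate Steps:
L = 1 (L = -3 + (1*2 + 2) = -3 + (2 + 2) = -3 + 4 = 1)
W(P, v) = -10 + 2*P (W(P, v) = ((P - 5)*(6 - 4))*1 = ((-5 + P)*2)*1 = (-10 + 2*P)*1 = -10 + 2*P)
1/(((-883 - 220) + 1562) + W(-28, a(9, -5))) = 1/(((-883 - 220) + 1562) + (-10 + 2*(-28))) = 1/((-1103 + 1562) + (-10 - 56)) = 1/(459 - 66) = 1/393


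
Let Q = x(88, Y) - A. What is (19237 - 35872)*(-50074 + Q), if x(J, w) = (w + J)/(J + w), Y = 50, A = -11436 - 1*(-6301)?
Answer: 747543630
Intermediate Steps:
A = -5135 (A = -11436 + 6301 = -5135)
x(J, w) = 1 (x(J, w) = (J + w)/(J + w) = 1)
Q = 5136 (Q = 1 - 1*(-5135) = 1 + 5135 = 5136)
(19237 - 35872)*(-50074 + Q) = (19237 - 35872)*(-50074 + 5136) = -16635*(-44938) = 747543630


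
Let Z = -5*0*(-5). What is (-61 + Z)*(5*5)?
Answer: -1525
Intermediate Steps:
Z = 0 (Z = 0*(-5) = 0)
(-61 + Z)*(5*5) = (-61 + 0)*(5*5) = -61*25 = -1525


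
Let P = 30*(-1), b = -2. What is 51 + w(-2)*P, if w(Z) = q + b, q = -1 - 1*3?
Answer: 231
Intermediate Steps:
q = -4 (q = -1 - 3 = -4)
w(Z) = -6 (w(Z) = -4 - 2 = -6)
P = -30
51 + w(-2)*P = 51 - 6*(-30) = 51 + 180 = 231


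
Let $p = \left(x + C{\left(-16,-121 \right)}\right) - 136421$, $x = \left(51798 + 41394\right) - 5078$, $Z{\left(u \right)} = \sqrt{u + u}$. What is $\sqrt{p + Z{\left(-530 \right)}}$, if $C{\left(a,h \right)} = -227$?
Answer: $\sqrt{-48534 + 2 i \sqrt{265}} \approx 0.0739 + 220.3 i$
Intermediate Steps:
$Z{\left(u \right)} = \sqrt{2} \sqrt{u}$ ($Z{\left(u \right)} = \sqrt{2 u} = \sqrt{2} \sqrt{u}$)
$x = 88114$ ($x = 93192 - 5078 = 88114$)
$p = -48534$ ($p = \left(88114 - 227\right) - 136421 = 87887 - 136421 = -48534$)
$\sqrt{p + Z{\left(-530 \right)}} = \sqrt{-48534 + \sqrt{2} \sqrt{-530}} = \sqrt{-48534 + \sqrt{2} i \sqrt{530}} = \sqrt{-48534 + 2 i \sqrt{265}}$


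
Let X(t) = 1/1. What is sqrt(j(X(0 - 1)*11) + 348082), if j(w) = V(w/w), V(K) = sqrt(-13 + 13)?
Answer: 23*sqrt(658) ≈ 589.98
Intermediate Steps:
V(K) = 0 (V(K) = sqrt(0) = 0)
X(t) = 1
j(w) = 0
sqrt(j(X(0 - 1)*11) + 348082) = sqrt(0 + 348082) = sqrt(348082) = 23*sqrt(658)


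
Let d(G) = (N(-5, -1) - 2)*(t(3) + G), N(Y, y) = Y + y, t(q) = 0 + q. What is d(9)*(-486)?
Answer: 46656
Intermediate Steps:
t(q) = q
d(G) = -24 - 8*G (d(G) = ((-5 - 1) - 2)*(3 + G) = (-6 - 2)*(3 + G) = -8*(3 + G) = -24 - 8*G)
d(9)*(-486) = (-24 - 8*9)*(-486) = (-24 - 72)*(-486) = -96*(-486) = 46656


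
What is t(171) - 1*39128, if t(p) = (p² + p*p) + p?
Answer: 19525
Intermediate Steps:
t(p) = p + 2*p² (t(p) = (p² + p²) + p = 2*p² + p = p + 2*p²)
t(171) - 1*39128 = 171*(1 + 2*171) - 1*39128 = 171*(1 + 342) - 39128 = 171*343 - 39128 = 58653 - 39128 = 19525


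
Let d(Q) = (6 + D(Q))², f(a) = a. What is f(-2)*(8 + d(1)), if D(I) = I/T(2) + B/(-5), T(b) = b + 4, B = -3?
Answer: -48409/450 ≈ -107.58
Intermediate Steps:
T(b) = 4 + b
D(I) = ⅗ + I/6 (D(I) = I/(4 + 2) - 3/(-5) = I/6 - 3*(-⅕) = I*(⅙) + ⅗ = I/6 + ⅗ = ⅗ + I/6)
d(Q) = (33/5 + Q/6)² (d(Q) = (6 + (⅗ + Q/6))² = (33/5 + Q/6)²)
f(-2)*(8 + d(1)) = -2*(8 + (198 + 5*1)²/900) = -2*(8 + (198 + 5)²/900) = -2*(8 + (1/900)*203²) = -2*(8 + (1/900)*41209) = -2*(8 + 41209/900) = -2*48409/900 = -48409/450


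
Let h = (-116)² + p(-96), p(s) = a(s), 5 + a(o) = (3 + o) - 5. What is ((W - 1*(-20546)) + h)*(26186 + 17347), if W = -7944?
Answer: 1129899015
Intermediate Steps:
a(o) = -7 + o (a(o) = -5 + ((3 + o) - 5) = -5 + (-2 + o) = -7 + o)
p(s) = -7 + s
h = 13353 (h = (-116)² + (-7 - 96) = 13456 - 103 = 13353)
((W - 1*(-20546)) + h)*(26186 + 17347) = ((-7944 - 1*(-20546)) + 13353)*(26186 + 17347) = ((-7944 + 20546) + 13353)*43533 = (12602 + 13353)*43533 = 25955*43533 = 1129899015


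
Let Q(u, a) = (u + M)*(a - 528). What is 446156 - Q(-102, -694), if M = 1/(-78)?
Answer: 964489/3 ≈ 3.2150e+5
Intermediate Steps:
M = -1/78 ≈ -0.012821
Q(u, a) = (-528 + a)*(-1/78 + u) (Q(u, a) = (u - 1/78)*(a - 528) = (-1/78 + u)*(-528 + a) = (-528 + a)*(-1/78 + u))
446156 - Q(-102, -694) = 446156 - (88/13 - 528*(-102) - 1/78*(-694) - 694*(-102)) = 446156 - (88/13 + 53856 + 347/39 + 70788) = 446156 - 1*373979/3 = 446156 - 373979/3 = 964489/3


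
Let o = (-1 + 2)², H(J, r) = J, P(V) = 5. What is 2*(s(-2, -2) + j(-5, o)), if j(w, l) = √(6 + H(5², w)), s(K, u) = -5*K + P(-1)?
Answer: 30 + 2*√31 ≈ 41.135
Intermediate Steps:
s(K, u) = 5 - 5*K (s(K, u) = -5*K + 5 = 5 - 5*K)
o = 1 (o = 1² = 1)
j(w, l) = √31 (j(w, l) = √(6 + 5²) = √(6 + 25) = √31)
2*(s(-2, -2) + j(-5, o)) = 2*((5 - 5*(-2)) + √31) = 2*((5 + 10) + √31) = 2*(15 + √31) = 30 + 2*√31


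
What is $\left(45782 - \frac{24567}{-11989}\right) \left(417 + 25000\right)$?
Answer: $\frac{734290394495}{631} \approx 1.1637 \cdot 10^{9}$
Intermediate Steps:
$\left(45782 - \frac{24567}{-11989}\right) \left(417 + 25000\right) = \left(45782 - - \frac{1293}{631}\right) 25417 = \left(45782 + \frac{1293}{631}\right) 25417 = \frac{28889735}{631} \cdot 25417 = \frac{734290394495}{631}$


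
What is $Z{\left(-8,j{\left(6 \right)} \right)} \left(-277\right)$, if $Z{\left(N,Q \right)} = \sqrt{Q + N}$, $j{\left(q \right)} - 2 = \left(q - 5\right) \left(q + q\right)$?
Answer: $- 277 \sqrt{6} \approx -678.51$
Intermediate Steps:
$j{\left(q \right)} = 2 + 2 q \left(-5 + q\right)$ ($j{\left(q \right)} = 2 + \left(q - 5\right) \left(q + q\right) = 2 + \left(-5 + q\right) 2 q = 2 + 2 q \left(-5 + q\right)$)
$Z{\left(N,Q \right)} = \sqrt{N + Q}$
$Z{\left(-8,j{\left(6 \right)} \right)} \left(-277\right) = \sqrt{-8 + \left(2 - 60 + 2 \cdot 6^{2}\right)} \left(-277\right) = \sqrt{-8 + \left(2 - 60 + 2 \cdot 36\right)} \left(-277\right) = \sqrt{-8 + \left(2 - 60 + 72\right)} \left(-277\right) = \sqrt{-8 + 14} \left(-277\right) = \sqrt{6} \left(-277\right) = - 277 \sqrt{6}$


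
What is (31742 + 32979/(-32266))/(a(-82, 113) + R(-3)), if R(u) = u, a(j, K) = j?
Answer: -1024154393/2742610 ≈ -373.42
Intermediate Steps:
(31742 + 32979/(-32266))/(a(-82, 113) + R(-3)) = (31742 + 32979/(-32266))/(-82 - 3) = (31742 + 32979*(-1/32266))/(-85) = (31742 - 32979/32266)*(-1/85) = (1024154393/32266)*(-1/85) = -1024154393/2742610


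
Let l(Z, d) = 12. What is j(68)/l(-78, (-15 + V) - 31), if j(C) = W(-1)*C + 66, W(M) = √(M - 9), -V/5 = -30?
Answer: 11/2 + 17*I*√10/3 ≈ 5.5 + 17.92*I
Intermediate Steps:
V = 150 (V = -5*(-30) = 150)
W(M) = √(-9 + M)
j(C) = 66 + I*C*√10 (j(C) = √(-9 - 1)*C + 66 = √(-10)*C + 66 = (I*√10)*C + 66 = I*C*√10 + 66 = 66 + I*C*√10)
j(68)/l(-78, (-15 + V) - 31) = (66 + I*68*√10)/12 = (66 + 68*I*√10)*(1/12) = 11/2 + 17*I*√10/3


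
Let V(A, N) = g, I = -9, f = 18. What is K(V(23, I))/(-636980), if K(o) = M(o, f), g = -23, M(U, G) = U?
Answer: 23/636980 ≈ 3.6108e-5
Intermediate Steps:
V(A, N) = -23
K(o) = o
K(V(23, I))/(-636980) = -23/(-636980) = -23*(-1/636980) = 23/636980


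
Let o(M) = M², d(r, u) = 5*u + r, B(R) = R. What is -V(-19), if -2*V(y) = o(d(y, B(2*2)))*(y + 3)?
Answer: -8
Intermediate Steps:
d(r, u) = r + 5*u
V(y) = -(20 + y)²*(3 + y)/2 (V(y) = -(y + 5*(2*2))²*(y + 3)/2 = -(y + 5*4)²*(3 + y)/2 = -(y + 20)²*(3 + y)/2 = -(20 + y)²*(3 + y)/2)
-V(-19) = -(20 - 19)²*(-3 - 1*(-19))/2 = -1²*(-3 + 19)/2 = -16/2 = -1*8 = -8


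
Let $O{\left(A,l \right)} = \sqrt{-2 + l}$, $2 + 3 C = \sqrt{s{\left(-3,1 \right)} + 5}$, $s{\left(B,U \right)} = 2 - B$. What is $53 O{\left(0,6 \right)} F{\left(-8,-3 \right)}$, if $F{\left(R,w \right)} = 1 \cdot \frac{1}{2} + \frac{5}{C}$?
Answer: $583 + 265 \sqrt{10} \approx 1421.0$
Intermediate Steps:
$C = - \frac{2}{3} + \frac{\sqrt{10}}{3}$ ($C = - \frac{2}{3} + \frac{\sqrt{\left(2 - -3\right) + 5}}{3} = - \frac{2}{3} + \frac{\sqrt{\left(2 + 3\right) + 5}}{3} = - \frac{2}{3} + \frac{\sqrt{5 + 5}}{3} = - \frac{2}{3} + \frac{\sqrt{10}}{3} \approx 0.38743$)
$F{\left(R,w \right)} = \frac{1}{2} + \frac{5}{- \frac{2}{3} + \frac{\sqrt{10}}{3}}$ ($F{\left(R,w \right)} = 1 \cdot \frac{1}{2} + \frac{5}{- \frac{2}{3} + \frac{\sqrt{10}}{3}} = \frac{1}{2} + \frac{5}{- \frac{2}{3} + \frac{\sqrt{10}}{3}}$)
$53 O{\left(0,6 \right)} F{\left(-8,-3 \right)} = 53 \sqrt{-2 + 6} \left(\frac{11}{2} + \frac{5 \sqrt{10}}{2}\right) = 53 \sqrt{4} \left(\frac{11}{2} + \frac{5 \sqrt{10}}{2}\right) = 53 \cdot 2 \left(\frac{11}{2} + \frac{5 \sqrt{10}}{2}\right) = 106 \left(\frac{11}{2} + \frac{5 \sqrt{10}}{2}\right) = 583 + 265 \sqrt{10}$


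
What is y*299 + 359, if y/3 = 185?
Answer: 166304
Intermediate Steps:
y = 555 (y = 3*185 = 555)
y*299 + 359 = 555*299 + 359 = 165945 + 359 = 166304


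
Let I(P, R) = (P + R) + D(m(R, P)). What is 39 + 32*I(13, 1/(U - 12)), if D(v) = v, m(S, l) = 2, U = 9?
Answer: 1525/3 ≈ 508.33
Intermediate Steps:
I(P, R) = 2 + P + R (I(P, R) = (P + R) + 2 = 2 + P + R)
39 + 32*I(13, 1/(U - 12)) = 39 + 32*(2 + 13 + 1/(9 - 12)) = 39 + 32*(2 + 13 + 1/(-3)) = 39 + 32*(2 + 13 - 1/3) = 39 + 32*(44/3) = 39 + 1408/3 = 1525/3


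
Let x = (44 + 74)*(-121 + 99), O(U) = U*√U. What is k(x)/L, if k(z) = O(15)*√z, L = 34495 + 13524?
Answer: 30*I*√9735/48019 ≈ 0.061642*I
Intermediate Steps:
O(U) = U^(3/2)
x = -2596 (x = 118*(-22) = -2596)
L = 48019
k(z) = 15*√15*√z (k(z) = 15^(3/2)*√z = (15*√15)*√z = 15*√15*√z)
k(x)/L = (15*√15*√(-2596))/48019 = (15*√15*(2*I*√649))*(1/48019) = (30*I*√9735)*(1/48019) = 30*I*√9735/48019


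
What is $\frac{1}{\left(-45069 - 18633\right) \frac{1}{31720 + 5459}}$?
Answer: $- \frac{4131}{7078} \approx -0.58364$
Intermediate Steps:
$\frac{1}{\left(-45069 - 18633\right) \frac{1}{31720 + 5459}} = \frac{1}{\left(-63702\right) \frac{1}{37179}} = \frac{1}{- \frac{7078}{4131}} = - \frac{4131}{7078}$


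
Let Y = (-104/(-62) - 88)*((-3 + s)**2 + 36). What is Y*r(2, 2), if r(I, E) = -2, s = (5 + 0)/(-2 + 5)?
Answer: 606560/93 ≈ 6522.1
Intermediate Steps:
s = 5/3 ≈ 1.6667
Y = -303280/93 (Y = (-104/(-62) - 88)*((-3 + 5/3)**2 + 36) = (-104*(-1/62) - 88)*((-4/3)**2 + 36) = (52/31 - 88)*(16/9 + 36) = -2676/31*340/9 = -303280/93 ≈ -3261.1)
Y*r(2, 2) = -303280/93*(-2) = 606560/93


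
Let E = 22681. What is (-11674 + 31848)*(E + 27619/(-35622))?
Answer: 8149438231781/17811 ≈ 4.5755e+8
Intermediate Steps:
(-11674 + 31848)*(E + 27619/(-35622)) = (-11674 + 31848)*(22681 + 27619/(-35622)) = 20174*(22681 + 27619*(-1/35622)) = 20174*(22681 - 27619/35622) = 20174*(807914963/35622) = 8149438231781/17811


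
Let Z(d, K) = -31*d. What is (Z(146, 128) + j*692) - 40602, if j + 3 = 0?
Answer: -47204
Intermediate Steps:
j = -3 (j = -3 + 0 = -3)
(Z(146, 128) + j*692) - 40602 = (-31*146 - 3*692) - 40602 = (-4526 - 2076) - 40602 = -6602 - 40602 = -47204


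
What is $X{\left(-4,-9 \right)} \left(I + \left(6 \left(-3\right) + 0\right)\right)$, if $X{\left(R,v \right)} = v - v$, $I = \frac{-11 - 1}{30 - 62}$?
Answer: $0$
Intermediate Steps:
$I = \frac{3}{8}$ ($I = - \frac{12}{-32} = \left(-12\right) \left(- \frac{1}{32}\right) = \frac{3}{8} \approx 0.375$)
$X{\left(R,v \right)} = 0$
$X{\left(-4,-9 \right)} \left(I + \left(6 \left(-3\right) + 0\right)\right) = 0 \left(\frac{3}{8} + \left(6 \left(-3\right) + 0\right)\right) = 0 \left(\frac{3}{8} + \left(-18 + 0\right)\right) = 0 \left(\frac{3}{8} - 18\right) = 0 \left(- \frac{141}{8}\right) = 0$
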